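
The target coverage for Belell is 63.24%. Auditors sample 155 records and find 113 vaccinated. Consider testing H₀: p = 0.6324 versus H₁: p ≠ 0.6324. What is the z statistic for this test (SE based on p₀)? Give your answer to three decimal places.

z = 2.495

p̂ = 113/155 = 0.72903.
Standard error under H₀: √(0.6324×0.3676/155) = 0.03873.
z = (0.72903 − 0.6324)/0.03873 = 0.09663/0.03873 = 2.495.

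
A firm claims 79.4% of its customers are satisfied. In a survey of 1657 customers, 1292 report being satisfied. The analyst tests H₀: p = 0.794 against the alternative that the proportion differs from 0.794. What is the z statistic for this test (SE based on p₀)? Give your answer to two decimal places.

z = -1.44

p̂ = 1292/1657 = 0.7797.
Standard error under H₀: √(0.794×0.206/1657) = 0.0099.
z = (0.7797 − 0.794)/0.0099 = -0.0143/0.0099 = -1.44.
p-value = 2·P(Z > 1.437) ≈ 0.1507.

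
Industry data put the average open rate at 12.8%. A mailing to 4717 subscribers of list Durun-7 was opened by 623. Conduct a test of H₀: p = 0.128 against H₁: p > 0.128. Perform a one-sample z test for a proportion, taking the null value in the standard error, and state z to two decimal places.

z = 0.84

p̂ = 623/4717 = 0.1321.
Standard error under H₀: √(0.128×0.872/4717) = 0.0049.
z = (0.1321 − 0.128)/0.0049 = 0.0041/0.0049 = 0.84.
p-value = P(Z > 0.838) ≈ 0.2011.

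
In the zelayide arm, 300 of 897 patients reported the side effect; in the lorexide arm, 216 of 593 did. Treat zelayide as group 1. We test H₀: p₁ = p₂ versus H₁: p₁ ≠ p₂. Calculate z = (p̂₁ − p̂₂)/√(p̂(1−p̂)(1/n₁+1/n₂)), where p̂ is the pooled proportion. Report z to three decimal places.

p̂₁ = 300/897 ≈ 0.33445, p̂₂ = 216/593 ≈ 0.36425.
Pooled p̂ = (300+216)/(897+593) = 516/1490 = 0.34631.
SE = √(p̂(1−p̂)(1/n₁+1/n₂)) = √(0.34631·0.65369·0.00280117) = √(0.000634126) = 0.02518.
z = (0.33445 − 0.36425)/0.02518 = -0.02980/0.02518 = -1.183.
Two-sided p-value ≈ 2·Φ(−1.183) = 0.2366.

z = -1.183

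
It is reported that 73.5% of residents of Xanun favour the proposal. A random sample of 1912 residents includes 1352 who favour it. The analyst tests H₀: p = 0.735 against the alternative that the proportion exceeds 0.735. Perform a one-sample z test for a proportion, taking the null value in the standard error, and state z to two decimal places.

p̂ = 1352/1912 ≈ 0.7071.
Under H₀, SE = √(0.735·0.265/1912) = √(0.00010187) = 0.0101.
z = (0.7071 − 0.735)/0.0101 = -0.0279/0.0101 = -2.76.
p-value = P(Z > -2.763) ≈ 0.9971.

z = -2.76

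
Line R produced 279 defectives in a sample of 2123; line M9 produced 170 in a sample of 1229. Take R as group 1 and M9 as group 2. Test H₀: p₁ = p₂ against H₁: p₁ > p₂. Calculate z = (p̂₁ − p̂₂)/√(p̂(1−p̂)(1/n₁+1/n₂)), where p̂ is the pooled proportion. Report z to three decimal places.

z = -0.566

p̂₁ = 279/2123 = 0.131418, p̂₂ = 170/1229 = 0.138324.
Pooled p̂ = (279+170)/(2123+1229) = 449/3352 = 0.133950.
SE = √(0.116007 × 0.0012847) = 0.012208.
z = (0.131418 − 0.138324)/0.012208 = -0.006906/0.012208 = -0.566.
p-value = P(Z > -0.566) ≈ 0.7142.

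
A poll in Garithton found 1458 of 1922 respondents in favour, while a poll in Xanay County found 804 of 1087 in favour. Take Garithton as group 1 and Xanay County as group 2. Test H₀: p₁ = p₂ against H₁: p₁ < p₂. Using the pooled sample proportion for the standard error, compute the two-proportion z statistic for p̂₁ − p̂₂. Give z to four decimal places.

z = 1.1549

p̂₁ = 1458/1922 = 0.758585, p̂₂ = 804/1087 = 0.739650.
Pooled p̂ = (1458+804)/(1922+1087) = 2262/3009 = 0.751745.
SE = √(0.186625 × 0.00144025) = 0.016395.
z = (0.758585 − 0.739650)/0.016395 = 0.018935/0.016395 = 1.1549.
p-value = P(Z < 1.155) ≈ 0.8759.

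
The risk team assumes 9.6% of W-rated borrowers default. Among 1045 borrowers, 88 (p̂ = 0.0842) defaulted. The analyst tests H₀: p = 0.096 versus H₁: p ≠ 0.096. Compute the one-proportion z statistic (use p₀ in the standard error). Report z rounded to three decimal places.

z = -1.294

p̂ = 88/1045 ≈ 0.08421.
SE = √(p₀(1−p₀)/n) = √(0.086784/1045) = 0.00911.
z = (0.08421 − 0.096)/0.00911 = -0.01179/0.00911 = -1.294.
p-value = 2·P(Z > 1.294) ≈ 0.1958.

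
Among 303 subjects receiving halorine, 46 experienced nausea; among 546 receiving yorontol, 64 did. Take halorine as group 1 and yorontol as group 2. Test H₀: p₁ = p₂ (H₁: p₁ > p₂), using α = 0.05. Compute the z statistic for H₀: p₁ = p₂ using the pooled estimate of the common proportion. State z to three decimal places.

p̂₁ = 46/303 ≈ 0.15182, p̂₂ = 64/546 ≈ 0.11722.
Pooled p̂ = (46+64)/(303+546) = 110/849 = 0.12956.
SE = √(0.112777 × 0.00513183) = 0.02406.
z = (0.15182 − 0.11722)/0.02406 = 0.03460/0.02406 = 1.438.
p-value = P(Z > 1.438) ≈ 0.0752, so at α = 0.05 we fail to reject H₀.

z = 1.438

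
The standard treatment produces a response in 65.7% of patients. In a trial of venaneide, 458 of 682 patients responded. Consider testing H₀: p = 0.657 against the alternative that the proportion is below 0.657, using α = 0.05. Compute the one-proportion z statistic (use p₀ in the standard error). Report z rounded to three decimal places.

z = 0.801

p̂ = 458/682 ≈ 0.671554.
SE = √(p₀(1−p₀)/n) = √(0.22535/682) = 0.018178.
z = (0.671554 − 0.657)/0.018178 = 0.014554/0.018178 = 0.801.
p-value = P(Z < 0.801) ≈ 0.7883, so at α = 0.05 we fail to reject H₀.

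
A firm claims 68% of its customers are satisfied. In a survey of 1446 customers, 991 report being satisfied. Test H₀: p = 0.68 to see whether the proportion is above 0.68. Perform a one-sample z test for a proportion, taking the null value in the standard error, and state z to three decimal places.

z = 0.435

p̂ = 991/1446 = 0.68534.
SE = √(p₀(1−p₀)/n) = √(0.2176/1446) = 0.01227.
z = (0.68534 − 0.68)/0.01227 = 0.00534/0.01227 = 0.435.
p-value = P(Z > 0.435) ≈ 0.3317.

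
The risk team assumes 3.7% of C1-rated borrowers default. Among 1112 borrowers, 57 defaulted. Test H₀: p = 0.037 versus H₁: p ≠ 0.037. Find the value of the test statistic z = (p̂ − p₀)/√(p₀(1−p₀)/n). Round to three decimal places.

z = 2.519

p̂ = 57/1112 ≈ 0.05126.
Standard error under H₀: √(0.037×0.963/1112) = 0.00566.
z = (0.05126 − 0.037)/0.00566 = 0.01426/0.00566 = 2.519.
Two-sided p-value ≈ 2·Φ(−2.519) = 0.0118.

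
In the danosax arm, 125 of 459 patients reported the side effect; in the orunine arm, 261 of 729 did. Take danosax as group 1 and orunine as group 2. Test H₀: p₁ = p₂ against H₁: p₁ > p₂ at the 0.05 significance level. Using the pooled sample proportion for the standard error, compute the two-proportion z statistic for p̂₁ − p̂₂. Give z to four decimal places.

z = -3.0708

p̂₁ = 125/459 ≈ 0.272331, p̂₂ = 261/729 ≈ 0.358025.
Pooled p̂ = (125+261)/(459+729) = 386/1188 = 0.324916.
SE = √(p̂(1−p̂)(1/n₁+1/n₂)) = √(0.324916·0.675084·0.00355039) = √(0.000778762) = 0.027906.
z = (0.272331 − 0.358025)/0.027906 = -0.085694/0.027906 = -3.0708.
p-value = P(Z > -3.071) ≈ 0.9989; since p > α = 0.05, fail to reject H₀.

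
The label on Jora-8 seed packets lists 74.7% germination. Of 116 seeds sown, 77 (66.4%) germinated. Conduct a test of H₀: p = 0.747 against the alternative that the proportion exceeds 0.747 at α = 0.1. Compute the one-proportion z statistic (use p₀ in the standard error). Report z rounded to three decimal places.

p̂ = 77/116 ≈ 0.663793.
Under H₀, SE = √(0.747·0.253/116) = √(0.00162923) = 0.040364.
z = (0.663793 − 0.747)/0.040364 = -0.083207/0.040364 = -2.061.
p-value = P(Z > -2.061) ≈ 0.9804; since p > α = 0.1, fail to reject H₀.

z = -2.061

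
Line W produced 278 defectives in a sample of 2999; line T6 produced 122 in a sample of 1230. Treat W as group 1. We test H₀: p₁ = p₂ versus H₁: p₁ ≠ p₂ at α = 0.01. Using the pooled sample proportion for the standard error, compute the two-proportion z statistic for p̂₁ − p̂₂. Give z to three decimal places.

z = -0.655

p̂₁ = 278/2999 ≈ 0.09270, p̂₂ = 122/1230 ≈ 0.09919.
Pooled p̂ = (278+122)/(2999+1230) = 400/4229 = 0.09459.
SE = √(p̂(1−p̂)(1/n₁+1/n₂)) = √(0.09459·0.90541·0.00114645) = √(9.81807e-05) = 0.00991.
z = (0.09270 − 0.09919)/0.00991 = -0.00649/0.00991 = -0.655.
p-value = 2·P(Z > 0.655) ≈ 0.5125, so at α = 0.01 we fail to reject H₀.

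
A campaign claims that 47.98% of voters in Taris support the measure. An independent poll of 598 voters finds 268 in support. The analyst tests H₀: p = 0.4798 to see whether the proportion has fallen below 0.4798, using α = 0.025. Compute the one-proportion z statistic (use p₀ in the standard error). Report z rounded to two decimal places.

p̂ = 268/598 = 0.4482.
Under H₀, SE = √(0.4798·0.5202/598) = √(0.000417378) = 0.0204.
z = (0.4482 − 0.4798)/0.0204 = -0.0316/0.0204 = -1.55.
p-value = P(Z < -1.549) ≈ 0.0607; since p > α = 0.025, fail to reject H₀.

z = -1.55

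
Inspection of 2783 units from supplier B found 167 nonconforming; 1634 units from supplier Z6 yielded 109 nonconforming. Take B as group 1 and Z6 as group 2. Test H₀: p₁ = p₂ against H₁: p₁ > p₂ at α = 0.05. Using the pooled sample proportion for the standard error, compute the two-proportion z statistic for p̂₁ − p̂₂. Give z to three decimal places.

p̂₁ = 167/2783 ≈ 0.060007, p̂₂ = 109/1634 ≈ 0.066707.
Pooled p̂ = (167+109)/(2783+1634) = 276/4417 = 0.062486.
SE = √(0.0585814 × 0.00097132) = 0.007543.
z = (0.060007 − 0.066707)/0.007543 = -0.006700/0.007543 = -0.888.
p-value = P(Z > -0.888) ≈ 0.8128, so at α = 0.05 we fail to reject H₀.

z = -0.888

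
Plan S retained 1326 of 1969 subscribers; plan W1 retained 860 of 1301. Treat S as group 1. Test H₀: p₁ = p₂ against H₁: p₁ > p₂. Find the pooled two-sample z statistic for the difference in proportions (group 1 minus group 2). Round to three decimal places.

z = 0.738

p̂₁ = 1326/1969 = 0.67344, p̂₂ = 860/1301 = 0.66103.
Pooled p̂ = (1326+860)/(1969+1301) = 2186/3270 = 0.66850.
SE = √(0.221607 × 0.00127651) = 0.01682.
z = (0.67344 − 0.66103)/0.01682 = 0.01241/0.01682 = 0.738.
p-value = P(Z > 0.738) ≈ 0.2303.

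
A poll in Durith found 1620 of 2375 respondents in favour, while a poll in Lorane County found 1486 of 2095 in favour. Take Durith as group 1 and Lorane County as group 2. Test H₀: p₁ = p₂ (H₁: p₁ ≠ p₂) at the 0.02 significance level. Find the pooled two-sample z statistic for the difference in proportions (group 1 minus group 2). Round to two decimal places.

p̂₁ = 1620/2375 ≈ 0.6821, p̂₂ = 1486/2095 ≈ 0.7093.
Pooled p̂ = (1620+1486)/(2375+2095) = 3106/4470 = 0.6949.
SE = √(0.212032 × 0.00089838) = 0.0138.
z = (0.6821 − 0.7093)/0.0138 = -0.0272/0.0138 = -1.97.
Two-sided p-value ≈ 2·Φ(−1.971) = 0.0487. With α = 0.02, fail to reject H₀.

z = -1.97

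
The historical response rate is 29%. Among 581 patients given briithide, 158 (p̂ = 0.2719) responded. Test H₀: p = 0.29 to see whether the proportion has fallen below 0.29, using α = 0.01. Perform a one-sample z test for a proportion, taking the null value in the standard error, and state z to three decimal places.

p̂ = 158/581 = 0.27194.
Standard error under H₀: √(0.29×0.71/581) = 0.01883.
z = (0.27194 − 0.29)/0.01883 = -0.01806/0.01883 = -0.959.
p-value = P(Z < -0.959) ≈ 0.1688. With α = 0.01, fail to reject H₀.

z = -0.959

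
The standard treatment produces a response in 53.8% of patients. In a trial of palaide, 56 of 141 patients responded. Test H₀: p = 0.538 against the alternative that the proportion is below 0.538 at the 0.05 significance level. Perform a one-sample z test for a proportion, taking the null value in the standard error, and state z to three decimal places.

z = -3.354

p̂ = 56/141 ≈ 0.39716.
SE = √(p₀(1−p₀)/n) = √(0.24856/141) = 0.04199.
z = (0.39716 − 0.538)/0.04199 = -0.14084/0.04199 = -3.354.
p-value = P(Z < -3.354) ≈ 0.0004; since p < α = 0.05, reject H₀.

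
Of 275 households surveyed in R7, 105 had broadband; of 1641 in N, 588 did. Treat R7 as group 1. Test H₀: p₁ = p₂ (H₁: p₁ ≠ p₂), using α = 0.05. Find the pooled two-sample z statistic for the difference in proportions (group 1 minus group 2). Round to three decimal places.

z = 0.751

p̂₁ = 105/275 = 0.38182, p̂₂ = 588/1641 = 0.35832.
Pooled p̂ = (105+588)/(275+1641) = 693/1916 = 0.36169.
SE = √(0.230871 × 0.00424575) = 0.03131.
z = (0.38182 − 0.35832)/0.03131 = 0.02350/0.03131 = 0.751.
Two-sided p-value ≈ 2·Φ(−0.751) = 0.4529; since p > α = 0.05, fail to reject H₀.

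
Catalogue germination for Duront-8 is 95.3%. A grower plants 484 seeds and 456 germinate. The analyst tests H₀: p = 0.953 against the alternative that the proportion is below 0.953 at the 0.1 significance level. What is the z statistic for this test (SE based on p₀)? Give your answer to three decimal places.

p̂ = 456/484 = 0.94215.
SE = √(p₀(1−p₀)/n) = √(0.044791/484) = 0.00962.
z = (0.94215 − 0.953)/0.00962 = -0.01085/0.00962 = -1.128.
p-value = P(Z < -1.128) ≈ 0.1297, so at α = 0.1 we fail to reject H₀.

z = -1.128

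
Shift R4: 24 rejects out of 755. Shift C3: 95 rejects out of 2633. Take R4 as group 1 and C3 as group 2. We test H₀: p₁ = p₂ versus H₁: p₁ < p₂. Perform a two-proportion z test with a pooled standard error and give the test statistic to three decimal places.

p̂₁ = 24/755 ≈ 0.031788, p̂₂ = 95/2633 ≈ 0.036081.
Pooled p̂ = (24+95)/(755+2633) = 119/3388 = 0.035124.
SE = √(0.0338903 × 0.0017043) = 0.007600.
z = (0.031788 − 0.036081)/0.007600 = -0.004293/0.007600 = -0.565.
p-value = P(Z < -0.565) ≈ 0.2861.

z = -0.565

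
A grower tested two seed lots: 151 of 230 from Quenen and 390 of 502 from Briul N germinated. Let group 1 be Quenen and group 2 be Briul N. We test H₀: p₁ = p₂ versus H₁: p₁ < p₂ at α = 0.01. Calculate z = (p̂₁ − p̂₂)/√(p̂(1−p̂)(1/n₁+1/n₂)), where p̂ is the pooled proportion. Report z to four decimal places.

p̂₁ = 151/230 ≈ 0.656522, p̂₂ = 390/502 ≈ 0.776892.
Pooled p̂ = (151+390)/(230+502) = 541/732 = 0.739071.
SE = √(p̂(1−p̂)(1/n₁+1/n₂)) = √(0.739071·0.260929·0.00633986) = √(0.00122261) = 0.034966.
z = (0.656522 − 0.776892)/0.034966 = -0.120370/0.034966 = -3.4425.
p-value = P(Z < -3.443) ≈ 0.0003; since p < α = 0.01, reject H₀.

z = -3.4425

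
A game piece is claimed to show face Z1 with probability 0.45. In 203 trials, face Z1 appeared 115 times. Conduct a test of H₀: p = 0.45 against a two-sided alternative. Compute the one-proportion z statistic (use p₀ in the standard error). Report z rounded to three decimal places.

z = 3.337

p̂ = 115/203 = 0.566502.
SE = √(p₀(1−p₀)/n) = √(0.2475/203) = 0.034917.
z = (0.566502 − 0.45)/0.034917 = 0.116502/0.034917 = 3.337.
Two-sided p-value ≈ 2·Φ(−3.337) = 0.0008.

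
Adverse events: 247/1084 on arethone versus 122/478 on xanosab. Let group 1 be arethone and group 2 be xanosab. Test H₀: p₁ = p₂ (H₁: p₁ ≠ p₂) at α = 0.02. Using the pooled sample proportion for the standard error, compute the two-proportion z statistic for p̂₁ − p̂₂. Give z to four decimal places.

z = -1.1736

p̂₁ = 247/1084 = 0.227860, p̂₂ = 122/478 = 0.255230.
Pooled p̂ = (247+122)/(1084+478) = 369/1562 = 0.236236.
SE = √(p̂(1−p̂)(1/n₁+1/n₂)) = √(0.236236·0.763764·0.00301456) = √(0.000543912) = 0.023322.
z = (0.227860 − 0.255230)/0.023322 = -0.027370/0.023322 = -1.1736.
Two-sided p-value ≈ 2·Φ(−1.174) = 0.2406, so at α = 0.02 we fail to reject H₀.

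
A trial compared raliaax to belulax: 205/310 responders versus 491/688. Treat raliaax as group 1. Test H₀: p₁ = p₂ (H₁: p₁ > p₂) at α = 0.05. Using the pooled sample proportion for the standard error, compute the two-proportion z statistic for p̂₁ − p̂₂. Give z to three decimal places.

z = -1.667

p̂₁ = 205/310 ≈ 0.66129, p̂₂ = 491/688 ≈ 0.71366.
Pooled p̂ = (205+491)/(310+688) = 696/998 = 0.69739.
SE = √(0.211035 × 0.00467929) = 0.03142.
z = (0.66129 − 0.71366)/0.03142 = -0.05237/0.03142 = -1.667.
p-value = P(Z > -1.667) ≈ 0.9522; since p > α = 0.05, fail to reject H₀.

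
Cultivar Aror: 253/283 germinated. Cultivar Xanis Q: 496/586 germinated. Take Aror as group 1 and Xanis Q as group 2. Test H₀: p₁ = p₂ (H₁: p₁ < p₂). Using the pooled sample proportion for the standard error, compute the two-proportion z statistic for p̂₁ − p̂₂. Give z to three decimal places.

p̂₁ = 253/283 = 0.89399, p̂₂ = 496/586 = 0.84642.
Pooled p̂ = (253+496)/(283+586) = 749/869 = 0.86191.
SE = √(p̂(1−p̂)(1/n₁+1/n₂)) = √(0.86191·0.13809·0.00524005) = √(0.000623676) = 0.02497.
z = (0.89399 − 0.84642)/0.02497 = 0.04757/0.02497 = 1.905.
p-value = P(Z < 1.905) ≈ 0.9716.

z = 1.905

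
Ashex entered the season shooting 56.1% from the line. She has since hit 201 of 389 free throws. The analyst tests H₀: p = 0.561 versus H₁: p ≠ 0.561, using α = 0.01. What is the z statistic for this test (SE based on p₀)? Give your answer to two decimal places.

p̂ = 201/389 ≈ 0.5167.
Standard error under H₀: √(0.561×0.439/389) = 0.0252.
z = (0.5167 − 0.561)/0.0252 = -0.0443/0.0252 = -1.76.
p-value = 2·P(Z > 1.760) ≈ 0.0784. With α = 0.01, fail to reject H₀.

z = -1.76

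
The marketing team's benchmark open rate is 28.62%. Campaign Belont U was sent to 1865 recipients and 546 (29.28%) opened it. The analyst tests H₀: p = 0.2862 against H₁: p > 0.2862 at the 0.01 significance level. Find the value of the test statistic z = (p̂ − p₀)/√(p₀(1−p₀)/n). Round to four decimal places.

p̂ = 546/1865 ≈ 0.292761.
Standard error under H₀: √(0.2862×0.7138/1865) = 0.010466.
z = (0.292761 − 0.2862)/0.010466 = 0.006561/0.010466 = 0.6269.
p-value = P(Z > 0.627) ≈ 0.2654, so at α = 0.01 we fail to reject H₀.

z = 0.6269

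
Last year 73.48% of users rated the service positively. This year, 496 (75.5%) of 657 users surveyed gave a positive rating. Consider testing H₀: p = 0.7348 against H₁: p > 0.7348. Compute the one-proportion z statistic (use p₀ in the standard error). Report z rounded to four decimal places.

p̂ = 496/657 ≈ 0.754947.
Under H₀, SE = √(0.7348·0.2652/657) = √(0.000296604) = 0.017222.
z = (0.754947 − 0.7348)/0.017222 = 0.020147/0.017222 = 1.1698.

z = 1.1698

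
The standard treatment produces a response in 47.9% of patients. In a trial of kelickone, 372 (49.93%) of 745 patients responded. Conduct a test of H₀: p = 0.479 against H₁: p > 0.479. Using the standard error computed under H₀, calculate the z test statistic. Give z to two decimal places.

z = 1.11

p̂ = 372/745 = 0.4993.
Under H₀, SE = √(0.479·0.521/745) = √(0.000334979) = 0.0183.
z = (0.4993 − 0.479)/0.0183 = 0.0203/0.0183 = 1.11.
p-value = P(Z > 1.111) ≈ 0.1333.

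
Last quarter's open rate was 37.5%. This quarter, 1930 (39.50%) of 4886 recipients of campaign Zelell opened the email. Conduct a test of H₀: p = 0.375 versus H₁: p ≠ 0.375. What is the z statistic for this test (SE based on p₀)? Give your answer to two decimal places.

z = 2.89

p̂ = 1930/4886 ≈ 0.39501.
Under H₀, SE = √(0.375·0.625/4886) = √(4.79687e-05) = 0.00693.
z = (0.39501 − 0.375)/0.00693 = 0.02001/0.00693 = 2.89.
Two-sided p-value ≈ 2·Φ(−2.889) = 0.0039.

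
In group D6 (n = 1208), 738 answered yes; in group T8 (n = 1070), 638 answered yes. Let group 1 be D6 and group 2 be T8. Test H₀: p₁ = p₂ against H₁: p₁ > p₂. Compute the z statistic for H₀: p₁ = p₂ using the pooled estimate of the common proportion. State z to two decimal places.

p̂₁ = 738/1208 ≈ 0.6109, p̂₂ = 638/1070 ≈ 0.5963.
Pooled p̂ = (738+638)/(1208+1070) = 1376/2278 = 0.6040.
SE = √(p̂(1−p̂)(1/n₁+1/n₂)) = √(0.6040·0.3960·0.00176239) = √(0.000421522) = 0.0205.
z = (0.6109 − 0.5963)/0.0205 = 0.0146/0.0205 = 0.71.

z = 0.71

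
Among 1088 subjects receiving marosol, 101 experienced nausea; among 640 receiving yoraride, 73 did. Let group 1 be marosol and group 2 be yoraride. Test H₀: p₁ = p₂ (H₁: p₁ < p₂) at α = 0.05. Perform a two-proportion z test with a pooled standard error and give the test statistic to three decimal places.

z = -1.416

p̂₁ = 101/1088 = 0.09283, p̂₂ = 73/640 = 0.11406.
Pooled p̂ = (101+73)/(1088+640) = 174/1728 = 0.10069.
SE = √(0.0905551 × 0.00248162) = 0.01499.
z = (0.09283 − 0.11406)/0.01499 = -0.02123/0.01499 = -1.416.
p-value = P(Z < -1.416) ≈ 0.0783, so at α = 0.05 we fail to reject H₀.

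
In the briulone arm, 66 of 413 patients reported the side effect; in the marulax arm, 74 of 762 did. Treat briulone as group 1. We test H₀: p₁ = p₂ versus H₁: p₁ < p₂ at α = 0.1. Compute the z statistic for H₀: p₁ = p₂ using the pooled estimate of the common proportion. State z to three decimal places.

p̂₁ = 66/413 ≈ 0.15981, p̂₂ = 74/762 ≈ 0.09711.
Pooled p̂ = (66+74)/(413+762) = 140/1175 = 0.11915.
SE = √(p̂(1−p̂)(1/n₁+1/n₂)) = √(0.11915·0.88085·0.00373364) = √(0.000391855) = 0.01980.
z = (0.15981 − 0.09711)/0.01980 = 0.06270/0.01980 = 3.167.
p-value = P(Z < 3.167) ≈ 0.9992; since p > α = 0.1, fail to reject H₀.

z = 3.167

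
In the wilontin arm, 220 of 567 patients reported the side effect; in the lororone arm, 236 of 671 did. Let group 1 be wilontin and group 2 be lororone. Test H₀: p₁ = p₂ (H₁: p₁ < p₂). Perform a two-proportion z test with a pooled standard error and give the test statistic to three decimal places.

z = 1.319

p̂₁ = 220/567 ≈ 0.38801, p̂₂ = 236/671 ≈ 0.35171.
Pooled p̂ = (220+236)/(567+671) = 456/1238 = 0.36834.
SE = √(0.232665 × 0.00325398) = 0.02752.
z = (0.38801 − 0.35171)/0.02752 = 0.03630/0.02752 = 1.319.
p-value = P(Z < 1.319) ≈ 0.9064.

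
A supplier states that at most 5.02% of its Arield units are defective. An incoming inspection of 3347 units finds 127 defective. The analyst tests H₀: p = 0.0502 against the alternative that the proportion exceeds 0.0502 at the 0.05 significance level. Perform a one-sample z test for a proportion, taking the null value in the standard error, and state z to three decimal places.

z = -3.247

p̂ = 127/3347 ≈ 0.037944.
SE = √(p₀(1−p₀)/n) = √(0.04768/3347) = 0.003774.
z = (0.037944 − 0.0502)/0.003774 = -0.012256/0.003774 = -3.247.
p-value = P(Z > -3.247) ≈ 0.9994, so at α = 0.05 we fail to reject H₀.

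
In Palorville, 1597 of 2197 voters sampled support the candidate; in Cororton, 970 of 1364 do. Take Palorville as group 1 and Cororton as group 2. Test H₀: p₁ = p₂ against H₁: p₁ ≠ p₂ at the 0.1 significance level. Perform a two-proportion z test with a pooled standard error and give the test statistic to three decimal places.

p̂₁ = 1597/2197 ≈ 0.72690, p̂₂ = 970/1364 ≈ 0.71114.
Pooled p̂ = (1597+970)/(2197+1364) = 2567/3561 = 0.72086.
SE = √(0.201219 × 0.0011883) = 0.01546.
z = (0.72690 − 0.71114)/0.01546 = 0.01576/0.01546 = 1.019.
Two-sided p-value ≈ 2·Φ(−1.019) = 0.3082. With α = 0.1, fail to reject H₀.

z = 1.019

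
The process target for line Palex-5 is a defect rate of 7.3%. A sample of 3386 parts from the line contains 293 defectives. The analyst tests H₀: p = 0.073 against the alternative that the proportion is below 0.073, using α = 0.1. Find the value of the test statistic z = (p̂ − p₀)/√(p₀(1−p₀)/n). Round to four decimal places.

p̂ = 293/3386 ≈ 0.0865328.
SE = √(p₀(1−p₀)/n) = √(0.067671/3386) = 0.0044705.
z = (0.0865328 − 0.073)/0.0044705 = 0.0135328/0.0044705 = 3.0271.
p-value = P(Z < 3.027) ≈ 0.9988, so at α = 0.1 we fail to reject H₀.

z = 3.0271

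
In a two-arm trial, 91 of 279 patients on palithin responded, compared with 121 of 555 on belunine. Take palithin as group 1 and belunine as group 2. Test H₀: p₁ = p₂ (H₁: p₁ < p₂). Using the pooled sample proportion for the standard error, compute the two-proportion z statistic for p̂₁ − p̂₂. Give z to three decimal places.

p̂₁ = 91/279 ≈ 0.326165, p̂₂ = 121/555 ≈ 0.218018.
Pooled p̂ = (91+121)/(279+555) = 212/834 = 0.254197.
SE = √(p̂(1−p̂)(1/n₁+1/n₂)) = √(0.254197·0.745803·0.00538603) = √(0.00102109) = 0.031954.
z = (0.326165 − 0.218018)/0.031954 = 0.108147/0.031954 = 3.384.
p-value = P(Z < 3.384) ≈ 0.9996.

z = 3.384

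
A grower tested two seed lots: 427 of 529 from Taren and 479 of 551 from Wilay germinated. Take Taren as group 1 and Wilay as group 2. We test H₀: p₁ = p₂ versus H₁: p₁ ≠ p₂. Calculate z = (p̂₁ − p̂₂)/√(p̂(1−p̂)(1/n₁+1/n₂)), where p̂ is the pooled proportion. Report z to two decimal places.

p̂₁ = 427/529 = 0.80718, p̂₂ = 479/551 = 0.86933.
Pooled p̂ = (427+479)/(529+551) = 906/1080 = 0.83889.
SE = √(0.135154 × 0.00370524) = 0.02238.
z = (0.80718 − 0.86933)/0.02238 = -0.06215/0.02238 = -2.78.

z = -2.78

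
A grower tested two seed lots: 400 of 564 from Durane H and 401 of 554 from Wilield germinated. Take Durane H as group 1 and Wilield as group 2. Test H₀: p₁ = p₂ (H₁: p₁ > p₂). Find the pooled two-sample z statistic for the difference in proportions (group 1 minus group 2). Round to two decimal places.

p̂₁ = 400/564 = 0.7092, p̂₂ = 401/554 = 0.7238.
Pooled p̂ = (400+401)/(564+554) = 801/1118 = 0.7165.
SE = √(0.203146 × 0.0035781) = 0.0270.
z = (0.7092 − 0.7238)/0.0270 = -0.0146/0.0270 = -0.54.

z = -0.54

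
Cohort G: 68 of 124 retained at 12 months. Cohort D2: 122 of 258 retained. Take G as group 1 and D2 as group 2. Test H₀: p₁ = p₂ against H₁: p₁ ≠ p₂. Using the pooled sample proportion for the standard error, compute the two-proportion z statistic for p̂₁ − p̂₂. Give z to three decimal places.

p̂₁ = 68/124 = 0.54839, p̂₂ = 122/258 = 0.47287.
Pooled p̂ = (68+122)/(124+258) = 190/382 = 0.49738.
SE = √(p̂(1−p̂)(1/n₁+1/n₂)) = √(0.49738·0.50262·0.0119405) = √(0.00298504) = 0.05464.
z = (0.54839 − 0.47287)/0.05464 = 0.07552/0.05464 = 1.382.
p-value = 2·P(Z > 1.382) ≈ 0.1669.

z = 1.382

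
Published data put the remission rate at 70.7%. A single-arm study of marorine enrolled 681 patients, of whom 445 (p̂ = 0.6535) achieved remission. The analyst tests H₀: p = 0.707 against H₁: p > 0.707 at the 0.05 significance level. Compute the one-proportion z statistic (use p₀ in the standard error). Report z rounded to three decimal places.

z = -3.070

p̂ = 445/681 = 0.653451.
Standard error under H₀: √(0.707×0.293/681) = 0.017441.
z = (0.653451 − 0.707)/0.017441 = -0.053549/0.017441 = -3.070.
p-value = P(Z > -3.070) ≈ 0.9989; since p > α = 0.05, fail to reject H₀.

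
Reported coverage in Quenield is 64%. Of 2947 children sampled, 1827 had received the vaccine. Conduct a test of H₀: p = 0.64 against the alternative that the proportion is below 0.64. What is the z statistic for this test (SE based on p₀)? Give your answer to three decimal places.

z = -2.267

p̂ = 1827/2947 = 0.619952.
Under H₀, SE = √(0.64·0.36/2947) = √(7.81812e-05) = 0.008842.
z = (0.619952 − 0.64)/0.008842 = -0.020048/0.008842 = -2.267.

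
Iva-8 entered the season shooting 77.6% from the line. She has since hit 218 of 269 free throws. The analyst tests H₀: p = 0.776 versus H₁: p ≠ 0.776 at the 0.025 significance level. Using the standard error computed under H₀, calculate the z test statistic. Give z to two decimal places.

p̂ = 218/269 = 0.8104.
Under H₀, SE = √(0.776·0.224/269) = √(0.000646186) = 0.0254.
z = (0.8104 − 0.776)/0.0254 = 0.0344/0.0254 = 1.35.
Two-sided p-value ≈ 2·Φ(−1.354) = 0.1759; since p > α = 0.025, fail to reject H₀.

z = 1.35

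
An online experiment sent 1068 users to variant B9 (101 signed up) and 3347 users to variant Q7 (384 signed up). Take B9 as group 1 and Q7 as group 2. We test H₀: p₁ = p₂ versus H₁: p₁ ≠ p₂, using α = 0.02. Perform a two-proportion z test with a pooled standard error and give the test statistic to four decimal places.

p̂₁ = 101/1068 = 0.094569, p̂₂ = 384/3347 = 0.114730.
Pooled p̂ = (101+384)/(1068+3347) = 485/4415 = 0.109853.
SE = √(0.0977851 × 0.0012351) = 0.010990.
z = (0.094569 − 0.114730)/0.010990 = -0.020161/0.010990 = -1.8345.
Two-sided p-value ≈ 2·Φ(−1.834) = 0.0666. With α = 0.02, fail to reject H₀.

z = -1.8345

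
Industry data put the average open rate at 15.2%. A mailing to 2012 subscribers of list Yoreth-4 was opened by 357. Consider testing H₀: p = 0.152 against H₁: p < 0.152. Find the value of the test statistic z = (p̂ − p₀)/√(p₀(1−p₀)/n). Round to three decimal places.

z = 3.178

p̂ = 357/2012 = 0.177435.
SE = √(p₀(1−p₀)/n) = √(0.1289/2012) = 0.008004.
z = (0.177435 − 0.152)/0.008004 = 0.025435/0.008004 = 3.178.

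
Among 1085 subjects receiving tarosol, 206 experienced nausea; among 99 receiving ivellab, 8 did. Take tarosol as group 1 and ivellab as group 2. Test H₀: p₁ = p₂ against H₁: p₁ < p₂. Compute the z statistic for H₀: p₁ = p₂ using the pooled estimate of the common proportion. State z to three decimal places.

p̂₁ = 206/1085 ≈ 0.18986, p̂₂ = 8/99 ≈ 0.08081.
Pooled p̂ = (206+8)/(1085+99) = 214/1184 = 0.18074.
SE = √(p̂(1−p̂)(1/n₁+1/n₂)) = √(0.18074·0.81926·0.0110227) = √(0.00163218) = 0.04040.
z = (0.18986 − 0.08081)/0.04040 = 0.10905/0.04040 = 2.699.

z = 2.699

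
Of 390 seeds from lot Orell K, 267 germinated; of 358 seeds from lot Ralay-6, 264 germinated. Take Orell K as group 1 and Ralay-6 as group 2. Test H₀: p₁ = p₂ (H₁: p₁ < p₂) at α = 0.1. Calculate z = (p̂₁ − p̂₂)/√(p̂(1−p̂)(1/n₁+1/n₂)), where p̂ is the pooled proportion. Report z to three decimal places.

z = -1.590

p̂₁ = 267/390 = 0.68462, p̂₂ = 264/358 = 0.73743.
Pooled p̂ = (267+264)/(390+358) = 531/748 = 0.70989.
SE = √(p̂(1−p̂)(1/n₁+1/n₂)) = √(0.70989·0.29011·0.0053574) = √(0.00110333) = 0.03322.
z = (0.68462 − 0.73743)/0.03322 = -0.05281/0.03322 = -1.590.
p-value = P(Z < -1.590) ≈ 0.0559. With α = 0.1, reject H₀.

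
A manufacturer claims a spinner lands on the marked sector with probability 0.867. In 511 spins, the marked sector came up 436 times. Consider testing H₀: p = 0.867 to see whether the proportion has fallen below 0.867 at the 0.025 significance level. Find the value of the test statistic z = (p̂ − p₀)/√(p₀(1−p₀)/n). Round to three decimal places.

z = -0.917

p̂ = 436/511 = 0.85323.
Under H₀, SE = √(0.867·0.133/511) = √(0.000225658) = 0.01502.
z = (0.85323 − 0.867)/0.01502 = -0.01377/0.01502 = -0.917.
p-value = P(Z < -0.917) ≈ 0.1796. With α = 0.025, fail to reject H₀.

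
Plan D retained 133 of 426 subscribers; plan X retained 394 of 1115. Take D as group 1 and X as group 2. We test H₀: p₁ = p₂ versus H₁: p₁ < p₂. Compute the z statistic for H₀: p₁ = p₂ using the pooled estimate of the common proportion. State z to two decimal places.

p̂₁ = 133/426 = 0.31221, p̂₂ = 394/1115 = 0.35336.
Pooled p̂ = (133+394)/(426+1115) = 527/1541 = 0.34199.
SE = √(0.225031 × 0.00324428) = 0.02702.
z = (0.31221 − 0.35336)/0.02702 = -0.04115/0.02702 = -1.52.

z = -1.52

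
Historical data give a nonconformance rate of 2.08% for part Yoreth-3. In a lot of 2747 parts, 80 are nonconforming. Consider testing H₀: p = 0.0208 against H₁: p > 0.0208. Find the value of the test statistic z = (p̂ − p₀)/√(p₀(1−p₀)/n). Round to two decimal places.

z = 3.06

p̂ = 80/2747 ≈ 0.02912.
SE = √(p₀(1−p₀)/n) = √(0.020367/2747) = 0.00272.
z = (0.02912 − 0.0208)/0.00272 = 0.00832/0.00272 = 3.06.
p-value = P(Z > 3.057) ≈ 0.0011.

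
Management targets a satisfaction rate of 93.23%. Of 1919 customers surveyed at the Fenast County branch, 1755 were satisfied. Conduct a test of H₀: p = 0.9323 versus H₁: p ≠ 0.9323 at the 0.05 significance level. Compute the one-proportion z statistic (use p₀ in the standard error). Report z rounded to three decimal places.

z = -3.097

p̂ = 1755/1919 = 0.914539.
Standard error under H₀: √(0.9323×0.0677/1919) = 0.005735.
z = (0.914539 − 0.9323)/0.005735 = -0.017761/0.005735 = -3.097.
Two-sided p-value ≈ 2·Φ(−3.097) = 0.0020, so at α = 0.05 we reject H₀.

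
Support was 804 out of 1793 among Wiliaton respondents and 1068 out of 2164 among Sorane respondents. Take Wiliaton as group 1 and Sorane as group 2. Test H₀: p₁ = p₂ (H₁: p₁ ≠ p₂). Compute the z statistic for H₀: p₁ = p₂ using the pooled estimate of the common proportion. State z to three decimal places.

z = -2.830

p̂₁ = 804/1793 = 0.448410, p̂₂ = 1068/2164 = 0.493530.
Pooled p̂ = (804+1068)/(1793+2164) = 1872/3957 = 0.473086.
SE = √(p̂(1−p̂)(1/n₁+1/n₂)) = √(0.473086·0.526914·0.00101983) = √(0.000254219) = 0.015944.
z = (0.448410 − 0.493530)/0.015944 = -0.045120/0.015944 = -2.830.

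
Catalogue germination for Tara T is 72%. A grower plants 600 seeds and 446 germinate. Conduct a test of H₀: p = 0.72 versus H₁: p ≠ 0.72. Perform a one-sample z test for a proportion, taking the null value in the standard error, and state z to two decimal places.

p̂ = 446/600 ≈ 0.7433.
SE = √(p₀(1−p₀)/n) = √(0.2016/600) = 0.0183.
z = (0.7433 − 0.72)/0.0183 = 0.0233/0.0183 = 1.27.

z = 1.27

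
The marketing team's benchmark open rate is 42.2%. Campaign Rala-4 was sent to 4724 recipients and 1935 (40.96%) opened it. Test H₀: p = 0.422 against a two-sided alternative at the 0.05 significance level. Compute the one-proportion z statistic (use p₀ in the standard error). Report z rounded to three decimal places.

p̂ = 1935/4724 = 0.409610.
Under H₀, SE = √(0.422·0.578/4724) = √(5.16334e-05) = 0.007186.
z = (0.409610 − 0.422)/0.007186 = -0.012390/0.007186 = -1.724.
Two-sided p-value ≈ 2·Φ(−1.724) = 0.0847. With α = 0.05, fail to reject H₀.

z = -1.724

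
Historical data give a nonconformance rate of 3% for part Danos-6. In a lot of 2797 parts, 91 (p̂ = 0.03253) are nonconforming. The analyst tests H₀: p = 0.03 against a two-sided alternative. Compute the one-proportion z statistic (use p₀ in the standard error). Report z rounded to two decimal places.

z = 0.79

p̂ = 91/2797 = 0.032535.
SE = √(p₀(1−p₀)/n) = √(0.0291/2797) = 0.003226.
z = (0.032535 − 0.03)/0.003226 = 0.002535/0.003226 = 0.79.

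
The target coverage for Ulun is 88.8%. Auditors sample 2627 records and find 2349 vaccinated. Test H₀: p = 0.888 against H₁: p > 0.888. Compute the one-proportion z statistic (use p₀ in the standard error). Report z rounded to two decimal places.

p̂ = 2349/2627 = 0.8942.
Standard error under H₀: √(0.888×0.112/2627) = 0.0062.
z = (0.8942 − 0.888)/0.0062 = 0.0062/0.0062 = 1.00.

z = 1.00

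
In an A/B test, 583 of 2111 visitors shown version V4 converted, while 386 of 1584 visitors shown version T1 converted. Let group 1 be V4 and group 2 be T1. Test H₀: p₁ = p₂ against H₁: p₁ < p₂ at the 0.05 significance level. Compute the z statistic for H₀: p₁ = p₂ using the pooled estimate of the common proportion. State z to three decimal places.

z = 2.222

p̂₁ = 583/2111 ≈ 0.27617, p̂₂ = 386/1584 ≈ 0.24369.
Pooled p̂ = (583+386)/(2111+1584) = 969/3695 = 0.26225.
SE = √(p̂(1−p̂)(1/n₁+1/n₂)) = √(0.26225·0.73775·0.00110502) = √(0.000213792) = 0.01462.
z = (0.27617 − 0.24369)/0.01462 = 0.03248/0.01462 = 2.222.
p-value = P(Z < 2.222) ≈ 0.9868; since p > α = 0.05, fail to reject H₀.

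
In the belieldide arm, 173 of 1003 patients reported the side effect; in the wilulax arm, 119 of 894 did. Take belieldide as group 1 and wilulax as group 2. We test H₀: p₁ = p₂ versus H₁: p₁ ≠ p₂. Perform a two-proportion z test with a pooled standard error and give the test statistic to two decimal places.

p̂₁ = 173/1003 ≈ 0.1725, p̂₂ = 119/894 ≈ 0.1331.
Pooled p̂ = (173+119)/(1003+894) = 292/1897 = 0.1539.
SE = √(p̂(1−p̂)(1/n₁+1/n₂)) = √(0.1539·0.8461·0.00211558) = √(0.000275519) = 0.0166.
z = (0.1725 − 0.1331)/0.0166 = 0.0394/0.0166 = 2.37.
Two-sided p-value ≈ 2·Φ(−2.372) = 0.0177.

z = 2.37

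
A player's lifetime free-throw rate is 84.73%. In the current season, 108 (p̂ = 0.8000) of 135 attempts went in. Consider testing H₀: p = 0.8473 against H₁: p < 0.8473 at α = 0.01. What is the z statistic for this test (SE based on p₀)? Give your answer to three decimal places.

z = -1.528

p̂ = 108/135 ≈ 0.80000.
Under H₀, SE = √(0.8473·0.1527/135) = √(0.00095839) = 0.03096.
z = (0.80000 − 0.8473)/0.03096 = -0.04730/0.03096 = -1.528.
p-value = P(Z < -1.528) ≈ 0.0633, so at α = 0.01 we fail to reject H₀.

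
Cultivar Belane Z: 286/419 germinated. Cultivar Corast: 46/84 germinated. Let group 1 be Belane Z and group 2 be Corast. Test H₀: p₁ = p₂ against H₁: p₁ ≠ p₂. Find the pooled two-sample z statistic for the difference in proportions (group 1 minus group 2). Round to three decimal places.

p̂₁ = 286/419 = 0.68258, p̂₂ = 46/84 = 0.54762.
Pooled p̂ = (286+46)/(419+84) = 332/503 = 0.66004.
SE = √(p̂(1−p̂)(1/n₁+1/n₂)) = √(0.66004·0.33996·0.0142914) = √(0.00320681) = 0.05663.
z = (0.68258 − 0.54762)/0.05663 = 0.13496/0.05663 = 2.383.

z = 2.383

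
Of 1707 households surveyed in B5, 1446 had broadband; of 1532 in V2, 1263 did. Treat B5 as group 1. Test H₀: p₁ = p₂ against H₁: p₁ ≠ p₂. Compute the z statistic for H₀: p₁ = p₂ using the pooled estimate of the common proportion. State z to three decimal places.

z = 1.743

p̂₁ = 1446/1707 = 0.84710, p̂₂ = 1263/1532 = 0.82441.
Pooled p̂ = (1446+1263)/(1707+1532) = 2709/3239 = 0.83637.
SE = √(0.136856 × 0.00123856) = 0.01302.
z = (0.84710 − 0.82441)/0.01302 = 0.02269/0.01302 = 1.743.
Two-sided p-value ≈ 2·Φ(−1.743) = 0.0814.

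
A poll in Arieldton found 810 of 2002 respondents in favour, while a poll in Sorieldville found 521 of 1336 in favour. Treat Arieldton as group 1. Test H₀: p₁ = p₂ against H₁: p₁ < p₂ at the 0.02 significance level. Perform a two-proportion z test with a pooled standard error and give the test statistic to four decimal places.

p̂₁ = 810/2002 = 0.404595, p̂₂ = 521/1336 = 0.389970.
Pooled p̂ = (810+521)/(2002+1336) = 1331/3338 = 0.398742.
SE = √(0.239747 × 0.001248) = 0.017298.
z = (0.404595 − 0.389970)/0.017298 = 0.014625/0.017298 = 0.8455.
p-value = P(Z < 0.846) ≈ 0.8011. With α = 0.02, fail to reject H₀.

z = 0.8455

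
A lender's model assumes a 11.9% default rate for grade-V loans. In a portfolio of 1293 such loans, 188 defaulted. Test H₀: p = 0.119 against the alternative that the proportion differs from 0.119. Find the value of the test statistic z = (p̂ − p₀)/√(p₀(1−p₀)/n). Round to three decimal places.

z = 2.932

p̂ = 188/1293 = 0.1453983.
SE = √(p₀(1−p₀)/n) = √(0.10484/1293) = 0.0090046.
z = (0.1453983 − 0.119)/0.0090046 = 0.0263983/0.0090046 = 2.932.
Two-sided p-value ≈ 2·Φ(−2.932) = 0.0034.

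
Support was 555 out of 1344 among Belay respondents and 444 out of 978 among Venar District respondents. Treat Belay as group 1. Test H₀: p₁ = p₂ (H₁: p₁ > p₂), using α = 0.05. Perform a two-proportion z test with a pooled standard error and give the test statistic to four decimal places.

p̂₁ = 555/1344 ≈ 0.412946, p̂₂ = 444/978 ≈ 0.453988.
Pooled p̂ = (555+444)/(1344+978) = 999/2322 = 0.430233.
SE = √(0.245133 × 0.00176654) = 0.020810.
z = (0.412946 − 0.453988)/0.020810 = -0.041042/0.020810 = -1.9722.
p-value = P(Z > -1.972) ≈ 0.9757, so at α = 0.05 we fail to reject H₀.

z = -1.9722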